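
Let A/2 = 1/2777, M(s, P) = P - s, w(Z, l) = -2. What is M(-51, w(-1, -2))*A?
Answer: 98/2777 ≈ 0.035290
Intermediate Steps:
A = 2/2777 ≈ 0.00072020
M(-51, w(-1, -2))*A = (-2 - 1*(-51))*(2/2777) = (-2 + 51)*(2/2777) = 49*(2/2777) = 98/2777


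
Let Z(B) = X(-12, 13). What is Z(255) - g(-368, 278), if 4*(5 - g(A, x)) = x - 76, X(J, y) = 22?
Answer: 135/2 ≈ 67.500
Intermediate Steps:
g(A, x) = 24 - x/4 (g(A, x) = 5 - (x - 76)/4 = 5 - (-76 + x)/4 = 5 + (19 - x/4) = 24 - x/4)
Z(B) = 22
Z(255) - g(-368, 278) = 22 - (24 - ¼*278) = 22 - (24 - 139/2) = 22 - 1*(-91/2) = 22 + 91/2 = 135/2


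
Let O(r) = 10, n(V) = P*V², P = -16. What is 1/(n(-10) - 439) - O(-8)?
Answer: -20391/2039 ≈ -10.000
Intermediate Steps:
n(V) = -16*V²
1/(n(-10) - 439) - O(-8) = 1/(-16*(-10)² - 439) - 1*10 = 1/(-16*100 - 439) - 10 = 1/(-1600 - 439) - 10 = 1/(-2039) - 10 = -1/2039 - 10 = -20391/2039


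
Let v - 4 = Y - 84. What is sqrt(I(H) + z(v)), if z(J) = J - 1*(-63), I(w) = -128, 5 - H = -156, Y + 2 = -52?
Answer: I*sqrt(199) ≈ 14.107*I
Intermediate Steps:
Y = -54 (Y = -2 - 52 = -54)
H = 161 (H = 5 - 1*(-156) = 5 + 156 = 161)
v = -134 (v = 4 + (-54 - 84) = 4 - 138 = -134)
z(J) = 63 + J (z(J) = J + 63 = 63 + J)
sqrt(I(H) + z(v)) = sqrt(-128 + (63 - 134)) = sqrt(-128 - 71) = sqrt(-199) = I*sqrt(199)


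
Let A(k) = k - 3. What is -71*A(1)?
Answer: 142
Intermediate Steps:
A(k) = -3 + k
-71*A(1) = -71*(-3 + 1) = -71*(-2) = 142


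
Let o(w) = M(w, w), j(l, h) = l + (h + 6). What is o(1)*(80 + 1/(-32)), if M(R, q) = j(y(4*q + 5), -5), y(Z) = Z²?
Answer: 104919/16 ≈ 6557.4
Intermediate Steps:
j(l, h) = 6 + h + l (j(l, h) = l + (6 + h) = 6 + h + l)
M(R, q) = 1 + (5 + 4*q)² (M(R, q) = 6 - 5 + (4*q + 5)² = 6 - 5 + (5 + 4*q)² = 1 + (5 + 4*q)²)
o(w) = 1 + (5 + 4*w)²
o(1)*(80 + 1/(-32)) = (1 + (5 + 4*1)²)*(80 + 1/(-32)) = (1 + (5 + 4)²)*(80 - 1/32) = (1 + 9²)*(2559/32) = (1 + 81)*(2559/32) = 82*(2559/32) = 104919/16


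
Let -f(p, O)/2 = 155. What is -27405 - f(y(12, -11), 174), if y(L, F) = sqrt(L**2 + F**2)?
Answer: -27095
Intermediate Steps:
y(L, F) = sqrt(F**2 + L**2)
f(p, O) = -310 (f(p, O) = -2*155 = -310)
-27405 - f(y(12, -11), 174) = -27405 - 1*(-310) = -27405 + 310 = -27095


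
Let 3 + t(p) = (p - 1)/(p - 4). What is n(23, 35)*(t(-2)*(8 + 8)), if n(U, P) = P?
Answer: -1400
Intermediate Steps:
t(p) = -3 + (-1 + p)/(-4 + p) (t(p) = -3 + (p - 1)/(p - 4) = -3 + (-1 + p)/(-4 + p))
n(23, 35)*(t(-2)*(8 + 8)) = 35*(((11 - 2*(-2))/(-4 - 2))*(8 + 8)) = 35*(((11 + 4)/(-6))*16) = 35*(-⅙*15*16) = 35*(-5/2*16) = 35*(-40) = -1400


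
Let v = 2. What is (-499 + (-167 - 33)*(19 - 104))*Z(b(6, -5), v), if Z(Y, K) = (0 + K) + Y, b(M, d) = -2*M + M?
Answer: -66004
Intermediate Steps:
b(M, d) = -M
Z(Y, K) = K + Y
(-499 + (-167 - 33)*(19 - 104))*Z(b(6, -5), v) = (-499 + (-167 - 33)*(19 - 104))*(2 - 1*6) = (-499 - 200*(-85))*(2 - 6) = (-499 + 17000)*(-4) = 16501*(-4) = -66004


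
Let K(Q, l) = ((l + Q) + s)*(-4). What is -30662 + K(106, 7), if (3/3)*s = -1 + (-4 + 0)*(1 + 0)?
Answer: -31094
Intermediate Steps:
s = -5 (s = -1 + (-4 + 0)*(1 + 0) = -1 - 4*1 = -1 - 4 = -5)
K(Q, l) = 20 - 4*Q - 4*l (K(Q, l) = ((l + Q) - 5)*(-4) = ((Q + l) - 5)*(-4) = (-5 + Q + l)*(-4) = 20 - 4*Q - 4*l)
-30662 + K(106, 7) = -30662 + (20 - 4*106 - 4*7) = -30662 + (20 - 424 - 28) = -30662 - 432 = -31094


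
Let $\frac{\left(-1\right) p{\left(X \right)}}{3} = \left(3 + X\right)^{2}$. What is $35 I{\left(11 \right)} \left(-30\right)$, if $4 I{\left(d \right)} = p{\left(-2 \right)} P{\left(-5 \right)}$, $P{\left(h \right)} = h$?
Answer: $- \frac{7875}{2} \approx -3937.5$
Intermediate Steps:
$p{\left(X \right)} = - 3 \left(3 + X\right)^{2}$
$I{\left(d \right)} = \frac{15}{4}$ ($I{\left(d \right)} = \frac{- 3 \left(3 - 2\right)^{2} \left(-5\right)}{4} = \frac{- 3 \cdot 1^{2} \left(-5\right)}{4} = \frac{\left(-3\right) 1 \left(-5\right)}{4} = \frac{\left(-3\right) \left(-5\right)}{4} = \frac{1}{4} \cdot 15 = \frac{15}{4}$)
$35 I{\left(11 \right)} \left(-30\right) = 35 \cdot \frac{15}{4} \left(-30\right) = \frac{525}{4} \left(-30\right) = - \frac{7875}{2}$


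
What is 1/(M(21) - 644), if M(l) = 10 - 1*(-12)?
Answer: -1/622 ≈ -0.0016077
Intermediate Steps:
M(l) = 22 (M(l) = 10 + 12 = 22)
1/(M(21) - 644) = 1/(22 - 644) = 1/(-622) = -1/622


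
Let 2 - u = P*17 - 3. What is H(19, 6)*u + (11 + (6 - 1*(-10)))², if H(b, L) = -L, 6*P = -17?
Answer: 410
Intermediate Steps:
P = -17/6 (P = (⅙)*(-17) = -17/6 ≈ -2.8333)
u = 319/6 (u = 2 - (-17/6*17 - 3) = 2 - (-289/6 - 3) = 2 - 1*(-307/6) = 2 + 307/6 = 319/6 ≈ 53.167)
H(19, 6)*u + (11 + (6 - 1*(-10)))² = -1*6*(319/6) + (11 + (6 - 1*(-10)))² = -6*319/6 + (11 + (6 + 10))² = -319 + (11 + 16)² = -319 + 27² = -319 + 729 = 410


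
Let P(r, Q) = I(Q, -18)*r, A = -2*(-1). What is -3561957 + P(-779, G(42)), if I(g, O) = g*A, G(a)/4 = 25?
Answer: -3717757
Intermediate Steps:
A = 2
G(a) = 100 (G(a) = 4*25 = 100)
I(g, O) = 2*g (I(g, O) = g*2 = 2*g)
P(r, Q) = 2*Q*r (P(r, Q) = (2*Q)*r = 2*Q*r)
-3561957 + P(-779, G(42)) = -3561957 + 2*100*(-779) = -3561957 - 155800 = -3717757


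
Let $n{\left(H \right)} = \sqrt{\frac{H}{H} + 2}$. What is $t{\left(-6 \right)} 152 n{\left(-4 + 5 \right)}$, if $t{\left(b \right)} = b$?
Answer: $- 912 \sqrt{3} \approx -1579.6$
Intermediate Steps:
$n{\left(H \right)} = \sqrt{3}$ ($n{\left(H \right)} = \sqrt{1 + 2} = \sqrt{3}$)
$t{\left(-6 \right)} 152 n{\left(-4 + 5 \right)} = \left(-6\right) 152 \sqrt{3} = - 912 \sqrt{3}$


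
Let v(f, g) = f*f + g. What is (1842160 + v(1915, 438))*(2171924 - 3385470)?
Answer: -6686423662358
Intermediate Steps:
v(f, g) = g + f**2 (v(f, g) = f**2 + g = g + f**2)
(1842160 + v(1915, 438))*(2171924 - 3385470) = (1842160 + (438 + 1915**2))*(2171924 - 3385470) = (1842160 + (438 + 3667225))*(-1213546) = (1842160 + 3667663)*(-1213546) = 5509823*(-1213546) = -6686423662358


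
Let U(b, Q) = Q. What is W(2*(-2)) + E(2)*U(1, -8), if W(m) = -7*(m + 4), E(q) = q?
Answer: -16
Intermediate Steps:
W(m) = -28 - 7*m (W(m) = -7*(4 + m) = -28 - 7*m)
W(2*(-2)) + E(2)*U(1, -8) = (-28 - 14*(-2)) + 2*(-8) = (-28 - 7*(-4)) - 16 = (-28 + 28) - 16 = 0 - 16 = -16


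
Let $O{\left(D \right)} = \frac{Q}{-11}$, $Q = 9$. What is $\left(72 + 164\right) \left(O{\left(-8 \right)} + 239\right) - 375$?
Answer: $\frac{614195}{11} \approx 55836.0$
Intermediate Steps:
$O{\left(D \right)} = - \frac{9}{11}$ ($O{\left(D \right)} = \frac{9}{-11} = 9 \left(- \frac{1}{11}\right) = - \frac{9}{11}$)
$\left(72 + 164\right) \left(O{\left(-8 \right)} + 239\right) - 375 = \left(72 + 164\right) \left(- \frac{9}{11} + 239\right) - 375 = 236 \cdot \frac{2620}{11} - 375 = \frac{618320}{11} - 375 = \frac{614195}{11}$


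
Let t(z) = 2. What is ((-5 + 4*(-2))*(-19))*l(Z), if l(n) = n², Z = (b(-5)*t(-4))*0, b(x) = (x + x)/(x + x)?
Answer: 0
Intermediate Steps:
b(x) = 1 (b(x) = (2*x)/((2*x)) = (2*x)*(1/(2*x)) = 1)
Z = 0 (Z = (1*2)*0 = 2*0 = 0)
((-5 + 4*(-2))*(-19))*l(Z) = ((-5 + 4*(-2))*(-19))*0² = ((-5 - 8)*(-19))*0 = -13*(-19)*0 = 247*0 = 0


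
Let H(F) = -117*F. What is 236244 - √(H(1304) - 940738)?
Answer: 236244 - I*√1093306 ≈ 2.3624e+5 - 1045.6*I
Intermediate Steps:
236244 - √(H(1304) - 940738) = 236244 - √(-117*1304 - 940738) = 236244 - √(-152568 - 940738) = 236244 - √(-1093306) = 236244 - I*√1093306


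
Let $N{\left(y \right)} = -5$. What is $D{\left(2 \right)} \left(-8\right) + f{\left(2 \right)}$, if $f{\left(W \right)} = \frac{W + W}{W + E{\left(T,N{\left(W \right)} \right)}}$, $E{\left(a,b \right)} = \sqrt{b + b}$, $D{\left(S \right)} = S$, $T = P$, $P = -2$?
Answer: $\frac{4 \left(- 4 \sqrt{10} + 7 i\right)}{\sqrt{10} - 2 i} \approx -15.429 - 0.90351 i$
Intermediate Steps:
$T = -2$
$E{\left(a,b \right)} = \sqrt{2} \sqrt{b}$ ($E{\left(a,b \right)} = \sqrt{2 b} = \sqrt{2} \sqrt{b}$)
$f{\left(W \right)} = \frac{2 W}{W + i \sqrt{10}}$ ($f{\left(W \right)} = \frac{W + W}{W + \sqrt{2} \sqrt{-5}} = \frac{2 W}{W + \sqrt{2} i \sqrt{5}} = \frac{2 W}{W + i \sqrt{10}}$)
$D{\left(2 \right)} \left(-8\right) + f{\left(2 \right)} = 2 \left(-8\right) + 2 \cdot 2 \frac{1}{2 + i \sqrt{10}} = -16 + \frac{4}{2 + i \sqrt{10}}$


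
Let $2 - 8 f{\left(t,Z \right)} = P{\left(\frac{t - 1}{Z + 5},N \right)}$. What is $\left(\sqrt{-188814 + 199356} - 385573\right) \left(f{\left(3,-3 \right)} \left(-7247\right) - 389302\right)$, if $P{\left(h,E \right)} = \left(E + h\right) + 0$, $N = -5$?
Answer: $\frac{608800102777}{4} - \frac{1578949 \sqrt{10542}}{4} \approx 1.5216 \cdot 10^{11}$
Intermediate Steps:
$P{\left(h,E \right)} = E + h$
$f{\left(t,Z \right)} = \frac{7}{8} - \frac{-1 + t}{8 \left(5 + Z\right)}$ ($f{\left(t,Z \right)} = \frac{1}{4} - \frac{-5 + \frac{t - 1}{Z + 5}}{8} = \frac{1}{4} - \frac{-5 + \frac{-1 + t}{5 + Z}}{8} = \frac{1}{4} + \left(\frac{5}{8} - \frac{-1 + t}{8 \left(5 + Z\right)}\right) = \frac{7}{8} - \frac{-1 + t}{8 \left(5 + Z\right)}$)
$\left(\sqrt{-188814 + 199356} - 385573\right) \left(f{\left(3,-3 \right)} \left(-7247\right) - 389302\right) = \left(\sqrt{-188814 + 199356} - 385573\right) \left(\frac{36 - 3 + 7 \left(-3\right)}{8 \left(5 - 3\right)} \left(-7247\right) - 389302\right) = \left(\sqrt{10542} - 385573\right) \left(\frac{36 - 3 - 21}{8 \cdot 2} \left(-7247\right) - 389302\right) = \left(-385573 + \sqrt{10542}\right) \left(\frac{1}{8} \cdot \frac{1}{2} \cdot 12 \left(-7247\right) - 389302\right) = \left(-385573 + \sqrt{10542}\right) \left(\frac{3}{4} \left(-7247\right) - 389302\right) = \left(-385573 + \sqrt{10542}\right) \left(- \frac{21741}{4} - 389302\right) = \left(-385573 + \sqrt{10542}\right) \left(- \frac{1578949}{4}\right) = \frac{608800102777}{4} - \frac{1578949 \sqrt{10542}}{4}$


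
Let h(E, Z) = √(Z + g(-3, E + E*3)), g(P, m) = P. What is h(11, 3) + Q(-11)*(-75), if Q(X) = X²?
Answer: -9075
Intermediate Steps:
h(E, Z) = √(-3 + Z) (h(E, Z) = √(Z - 3) = √(-3 + Z))
h(11, 3) + Q(-11)*(-75) = √(-3 + 3) + (-11)²*(-75) = √0 + 121*(-75) = 0 - 9075 = -9075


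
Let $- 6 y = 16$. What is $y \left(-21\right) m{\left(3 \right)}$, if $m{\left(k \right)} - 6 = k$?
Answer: $504$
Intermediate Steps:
$y = - \frac{8}{3}$ ($y = \left(- \frac{1}{6}\right) 16 = - \frac{8}{3} \approx -2.6667$)
$m{\left(k \right)} = 6 + k$
$y \left(-21\right) m{\left(3 \right)} = \left(- \frac{8}{3}\right) \left(-21\right) \left(6 + 3\right) = 56 \cdot 9 = 504$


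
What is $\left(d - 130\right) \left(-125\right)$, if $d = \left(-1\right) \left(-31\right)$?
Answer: $12375$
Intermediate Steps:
$d = 31$
$\left(d - 130\right) \left(-125\right) = \left(31 - 130\right) \left(-125\right) = \left(-99\right) \left(-125\right) = 12375$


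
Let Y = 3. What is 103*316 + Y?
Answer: 32551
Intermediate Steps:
103*316 + Y = 103*316 + 3 = 32548 + 3 = 32551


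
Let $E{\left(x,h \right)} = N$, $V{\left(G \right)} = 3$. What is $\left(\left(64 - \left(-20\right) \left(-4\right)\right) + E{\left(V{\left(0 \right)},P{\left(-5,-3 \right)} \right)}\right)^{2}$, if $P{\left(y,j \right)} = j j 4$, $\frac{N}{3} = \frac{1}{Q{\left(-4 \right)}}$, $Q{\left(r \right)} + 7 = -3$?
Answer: $\frac{26569}{100} \approx 265.69$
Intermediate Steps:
$Q{\left(r \right)} = -10$ ($Q{\left(r \right)} = -7 - 3 = -10$)
$N = - \frac{3}{10}$ ($N = \frac{3}{-10} = 3 \left(- \frac{1}{10}\right) = - \frac{3}{10} \approx -0.3$)
$P{\left(y,j \right)} = 4 j^{2}$ ($P{\left(y,j \right)} = j^{2} \cdot 4 = 4 j^{2}$)
$E{\left(x,h \right)} = - \frac{3}{10}$
$\left(\left(64 - \left(-20\right) \left(-4\right)\right) + E{\left(V{\left(0 \right)},P{\left(-5,-3 \right)} \right)}\right)^{2} = \left(\left(64 - \left(-20\right) \left(-4\right)\right) - \frac{3}{10}\right)^{2} = \left(\left(64 - 80\right) - \frac{3}{10}\right)^{2} = \left(-16 - \frac{3}{10}\right)^{2} = \left(- \frac{163}{10}\right)^{2} = \frac{26569}{100}$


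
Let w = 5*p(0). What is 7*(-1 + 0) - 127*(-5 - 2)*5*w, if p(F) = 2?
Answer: 44443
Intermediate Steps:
w = 10 (w = 5*2 = 10)
7*(-1 + 0) - 127*(-5 - 2)*5*w = 7*(-1 + 0) - 127*(-5 - 2)*5*10 = 7*(-1) - 127*(-7*5)*10 = -7 - (-4445)*10 = -7 - 127*(-350) = -7 + 44450 = 44443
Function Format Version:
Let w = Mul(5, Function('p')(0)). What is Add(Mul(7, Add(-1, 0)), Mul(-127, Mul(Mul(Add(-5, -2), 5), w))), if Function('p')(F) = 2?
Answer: 44443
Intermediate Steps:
w = 10 (w = Mul(5, 2) = 10)
Add(Mul(7, Add(-1, 0)), Mul(-127, Mul(Mul(Add(-5, -2), 5), w))) = Add(Mul(7, Add(-1, 0)), Mul(-127, Mul(Mul(Add(-5, -2), 5), 10))) = Add(Mul(7, -1), Mul(-127, Mul(Mul(-7, 5), 10))) = Add(-7, Mul(-127, Mul(-35, 10))) = Add(-7, Mul(-127, -350)) = Add(-7, 44450) = 44443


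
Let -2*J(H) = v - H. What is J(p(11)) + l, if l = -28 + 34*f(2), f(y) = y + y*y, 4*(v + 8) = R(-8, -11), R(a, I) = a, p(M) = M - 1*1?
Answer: 186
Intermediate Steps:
p(M) = -1 + M (p(M) = M - 1 = -1 + M)
v = -10 (v = -8 + (¼)*(-8) = -8 - 2 = -10)
f(y) = y + y²
J(H) = 5 + H/2 (J(H) = -(-10 - H)/2 = 5 + H/2)
l = 176 (l = -28 + 34*(2*(1 + 2)) = -28 + 34*(2*3) = -28 + 34*6 = -28 + 204 = 176)
J(p(11)) + l = (5 + (-1 + 11)/2) + 176 = (5 + (½)*10) + 176 = (5 + 5) + 176 = 10 + 176 = 186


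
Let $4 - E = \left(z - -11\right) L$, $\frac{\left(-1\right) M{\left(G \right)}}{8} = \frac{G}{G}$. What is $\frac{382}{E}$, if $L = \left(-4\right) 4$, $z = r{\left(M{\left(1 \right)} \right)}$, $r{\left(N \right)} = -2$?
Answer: $\frac{191}{74} \approx 2.5811$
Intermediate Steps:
$M{\left(G \right)} = -8$ ($M{\left(G \right)} = - 8 \frac{G}{G} = \left(-8\right) 1 = -8$)
$z = -2$
$L = -16$
$E = 148$ ($E = 4 - \left(-2 - -11\right) \left(-16\right) = 4 - \left(-2 + 11\right) \left(-16\right) = 4 - 9 \left(-16\right) = 4 - -144 = 4 + 144 = 148$)
$\frac{382}{E} = \frac{382}{148} = 382 \cdot \frac{1}{148} = \frac{191}{74}$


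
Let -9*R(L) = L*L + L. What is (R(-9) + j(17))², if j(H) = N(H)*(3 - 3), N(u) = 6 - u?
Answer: 64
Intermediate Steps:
j(H) = 0 (j(H) = (6 - H)*(3 - 3) = (6 - H)*0 = 0)
R(L) = -L/9 - L²/9 (R(L) = -(L*L + L)/9 = -(L² + L)/9 = -(L + L²)/9 = -L/9 - L²/9)
(R(-9) + j(17))² = (-⅑*(-9)*(1 - 9) + 0)² = (-⅑*(-9)*(-8) + 0)² = (-8 + 0)² = (-8)² = 64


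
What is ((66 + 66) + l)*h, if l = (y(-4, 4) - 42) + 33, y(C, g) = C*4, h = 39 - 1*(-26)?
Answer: 6955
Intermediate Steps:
h = 65 (h = 39 + 26 = 65)
y(C, g) = 4*C
l = -25 (l = (4*(-4) - 42) + 33 = (-16 - 42) + 33 = -58 + 33 = -25)
((66 + 66) + l)*h = ((66 + 66) - 25)*65 = (132 - 25)*65 = 107*65 = 6955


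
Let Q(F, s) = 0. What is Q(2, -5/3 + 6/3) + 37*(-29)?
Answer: -1073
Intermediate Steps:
Q(2, -5/3 + 6/3) + 37*(-29) = 0 + 37*(-29) = 0 - 1073 = -1073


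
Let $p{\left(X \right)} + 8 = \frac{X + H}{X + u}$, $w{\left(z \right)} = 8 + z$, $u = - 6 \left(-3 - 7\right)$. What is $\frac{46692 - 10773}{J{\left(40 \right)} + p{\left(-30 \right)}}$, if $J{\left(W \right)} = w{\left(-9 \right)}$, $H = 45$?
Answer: $- \frac{71838}{17} \approx -4225.8$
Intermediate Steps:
$u = 60$ ($u = \left(-6\right) \left(-10\right) = 60$)
$J{\left(W \right)} = -1$ ($J{\left(W \right)} = 8 - 9 = -1$)
$p{\left(X \right)} = -8 + \frac{45 + X}{60 + X}$ ($p{\left(X \right)} = -8 + \frac{X + 45}{X + 60} = -8 + \frac{45 + X}{60 + X}$)
$\frac{46692 - 10773}{J{\left(40 \right)} + p{\left(-30 \right)}} = \frac{46692 - 10773}{-1 + \frac{-435 - -210}{60 - 30}} = \frac{35919}{-1 + \frac{-435 + 210}{30}} = \frac{35919}{-1 + \frac{1}{30} \left(-225\right)} = \frac{35919}{-1 - \frac{15}{2}} = \frac{35919}{- \frac{17}{2}} = 35919 \left(- \frac{2}{17}\right) = - \frac{71838}{17}$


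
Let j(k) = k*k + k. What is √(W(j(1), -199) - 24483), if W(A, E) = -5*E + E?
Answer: I*√23687 ≈ 153.91*I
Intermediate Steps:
j(k) = k + k² (j(k) = k² + k = k + k²)
W(A, E) = -4*E
√(W(j(1), -199) - 24483) = √(-4*(-199) - 24483) = √(796 - 24483) = √(-23687) = I*√23687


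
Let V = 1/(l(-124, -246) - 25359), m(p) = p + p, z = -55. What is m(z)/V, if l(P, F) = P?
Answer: 2803130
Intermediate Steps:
m(p) = 2*p
V = -1/25483 (V = 1/(-124 - 25359) = 1/(-25483) = -1/25483 ≈ -3.9242e-5)
m(z)/V = (2*(-55))/(-1/25483) = -110*(-25483) = 2803130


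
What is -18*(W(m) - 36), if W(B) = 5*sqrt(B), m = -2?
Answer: 648 - 90*I*sqrt(2) ≈ 648.0 - 127.28*I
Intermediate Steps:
-18*(W(m) - 36) = -18*(5*sqrt(-2) - 36) = -18*(5*(I*sqrt(2)) - 36) = -18*(5*I*sqrt(2) - 36) = -18*(-36 + 5*I*sqrt(2)) = 648 - 90*I*sqrt(2)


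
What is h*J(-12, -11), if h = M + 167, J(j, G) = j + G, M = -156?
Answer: -253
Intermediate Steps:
J(j, G) = G + j
h = 11 (h = -156 + 167 = 11)
h*J(-12, -11) = 11*(-11 - 12) = 11*(-23) = -253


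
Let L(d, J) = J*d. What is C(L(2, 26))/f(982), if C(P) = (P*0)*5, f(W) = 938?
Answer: 0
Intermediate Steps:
C(P) = 0 (C(P) = 0*5 = 0)
C(L(2, 26))/f(982) = 0/938 = 0*(1/938) = 0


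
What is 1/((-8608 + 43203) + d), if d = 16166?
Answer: 1/50761 ≈ 1.9700e-5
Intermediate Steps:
1/((-8608 + 43203) + d) = 1/((-8608 + 43203) + 16166) = 1/(34595 + 16166) = 1/50761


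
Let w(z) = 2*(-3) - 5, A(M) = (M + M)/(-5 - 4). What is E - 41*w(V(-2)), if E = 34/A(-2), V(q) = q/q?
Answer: 1055/2 ≈ 527.50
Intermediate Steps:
A(M) = -2*M/9 (A(M) = (2*M)/(-9) = (2*M)*(-1/9) = -2*M/9)
V(q) = 1
w(z) = -11 (w(z) = -6 - 5 = -11)
E = 153/2 (E = 34/((-2/9*(-2))) = 34/(4/9) = 34*(9/4) = 153/2 ≈ 76.500)
E - 41*w(V(-2)) = 153/2 - 41*(-11) = 153/2 + 451 = 1055/2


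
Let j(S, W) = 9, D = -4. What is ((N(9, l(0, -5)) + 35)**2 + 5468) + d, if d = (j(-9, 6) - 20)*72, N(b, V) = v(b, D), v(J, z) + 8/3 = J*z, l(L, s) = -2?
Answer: 42205/9 ≈ 4689.4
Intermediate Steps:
v(J, z) = -8/3 + J*z
N(b, V) = -8/3 - 4*b (N(b, V) = -8/3 + b*(-4) = -8/3 - 4*b)
d = -792 (d = (9 - 20)*72 = -11*72 = -792)
((N(9, l(0, -5)) + 35)**2 + 5468) + d = (((-8/3 - 4*9) + 35)**2 + 5468) - 792 = (((-8/3 - 36) + 35)**2 + 5468) - 792 = ((-116/3 + 35)**2 + 5468) - 792 = ((-11/3)**2 + 5468) - 792 = (121/9 + 5468) - 792 = 49333/9 - 792 = 42205/9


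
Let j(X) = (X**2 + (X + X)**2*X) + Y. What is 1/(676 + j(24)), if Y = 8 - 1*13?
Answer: 1/56543 ≈ 1.7686e-5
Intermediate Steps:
Y = -5 (Y = 8 - 13 = -5)
j(X) = -5 + X**2 + 4*X**3 (j(X) = (X**2 + (X + X)**2*X) - 5 = (X**2 + (2*X)**2*X) - 5 = (X**2 + (4*X**2)*X) - 5 = (X**2 + 4*X**3) - 5 = -5 + X**2 + 4*X**3)
1/(676 + j(24)) = 1/(676 + (-5 + 24**2 + 4*24**3)) = 1/(676 + (-5 + 576 + 4*13824)) = 1/(676 + (-5 + 576 + 55296)) = 1/(676 + 55867) = 1/56543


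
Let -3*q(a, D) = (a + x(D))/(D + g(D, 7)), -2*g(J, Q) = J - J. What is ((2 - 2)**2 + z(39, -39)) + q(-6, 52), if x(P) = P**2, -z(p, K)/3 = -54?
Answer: 11287/78 ≈ 144.71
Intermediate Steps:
g(J, Q) = 0 (g(J, Q) = -(J - J)/2 = -1/2*0 = 0)
z(p, K) = 162 (z(p, K) = -3*(-54) = 162)
q(a, D) = -(a + D**2)/(3*D) (q(a, D) = -(a + D**2)/(3*(D + 0)) = -(a + D**2)/(3*D))
((2 - 2)**2 + z(39, -39)) + q(-6, 52) = ((2 - 2)**2 + 162) + (1/3)*(-1*(-6) - 1*52**2)/52 = (0**2 + 162) + (1/3)*(1/52)*(6 - 1*2704) = (0 + 162) + (1/3)*(1/52)*(6 - 2704) = 162 + (1/3)*(1/52)*(-2698) = 162 - 1349/78 = 11287/78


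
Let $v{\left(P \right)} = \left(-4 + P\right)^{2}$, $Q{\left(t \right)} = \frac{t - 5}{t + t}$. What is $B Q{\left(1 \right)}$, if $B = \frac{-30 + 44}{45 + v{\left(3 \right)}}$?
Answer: $- \frac{14}{23} \approx -0.6087$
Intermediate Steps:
$Q{\left(t \right)} = \frac{-5 + t}{2 t}$
$B = \frac{7}{23}$ ($B = \frac{-30 + 44}{45 + \left(-4 + 3\right)^{2}} = \frac{14}{45 + \left(-1\right)^{2}} = \frac{14}{45 + 1} = \frac{14}{46} = 14 \cdot \frac{1}{46} = \frac{7}{23} \approx 0.30435$)
$B Q{\left(1 \right)} = \frac{7 \frac{-5 + 1}{2 \cdot 1}}{23} = \frac{7 \cdot \frac{1}{2} \cdot 1 \left(-4\right)}{23} = \frac{7}{23} \left(-2\right) = - \frac{14}{23}$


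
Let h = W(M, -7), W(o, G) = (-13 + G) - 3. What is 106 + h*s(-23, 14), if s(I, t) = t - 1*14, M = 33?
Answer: 106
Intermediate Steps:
s(I, t) = -14 + t (s(I, t) = t - 14 = -14 + t)
W(o, G) = -16 + G
h = -23 (h = -16 - 7 = -23)
106 + h*s(-23, 14) = 106 - 23*(-14 + 14) = 106 - 23*0 = 106 + 0 = 106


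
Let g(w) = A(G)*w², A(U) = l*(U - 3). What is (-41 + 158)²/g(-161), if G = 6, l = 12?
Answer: 1521/103684 ≈ 0.014670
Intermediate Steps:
A(U) = -36 + 12*U (A(U) = 12*(U - 3) = 12*(-3 + U) = -36 + 12*U)
g(w) = 36*w² (g(w) = (-36 + 12*6)*w² = (-36 + 72)*w² = 36*w²)
(-41 + 158)²/g(-161) = (-41 + 158)²/((36*(-161)²)) = 117²/((36*25921)) = 13689/933156 = 13689*(1/933156) = 1521/103684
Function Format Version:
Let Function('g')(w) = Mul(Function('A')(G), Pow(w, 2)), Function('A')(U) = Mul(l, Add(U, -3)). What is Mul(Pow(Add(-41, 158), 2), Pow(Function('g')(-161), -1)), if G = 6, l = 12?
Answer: Rational(1521, 103684) ≈ 0.014670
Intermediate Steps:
Function('A')(U) = Add(-36, Mul(12, U)) (Function('A')(U) = Mul(12, Add(U, -3)) = Mul(12, Add(-3, U)) = Add(-36, Mul(12, U)))
Function('g')(w) = Mul(36, Pow(w, 2)) (Function('g')(w) = Mul(Add(-36, Mul(12, 6)), Pow(w, 2)) = Mul(Add(-36, 72), Pow(w, 2)) = Mul(36, Pow(w, 2)))
Mul(Pow(Add(-41, 158), 2), Pow(Function('g')(-161), -1)) = Mul(Pow(Add(-41, 158), 2), Pow(Mul(36, Pow(-161, 2)), -1)) = Mul(Pow(117, 2), Pow(Mul(36, 25921), -1)) = Mul(13689, Pow(933156, -1)) = Mul(13689, Rational(1, 933156)) = Rational(1521, 103684)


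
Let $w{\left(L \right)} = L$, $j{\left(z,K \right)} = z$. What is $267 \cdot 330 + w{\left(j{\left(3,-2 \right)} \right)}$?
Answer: $88113$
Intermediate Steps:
$267 \cdot 330 + w{\left(j{\left(3,-2 \right)} \right)} = 267 \cdot 330 + 3 = 88110 + 3 = 88113$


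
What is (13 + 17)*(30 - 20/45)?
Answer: 2660/3 ≈ 886.67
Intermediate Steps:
(13 + 17)*(30 - 20/45) = 30*(30 - 20*1/45) = 30*(30 - 4/9) = 30*(266/9) = 2660/3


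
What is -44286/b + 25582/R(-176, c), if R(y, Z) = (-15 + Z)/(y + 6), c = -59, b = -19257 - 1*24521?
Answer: 47597793121/809893 ≈ 58771.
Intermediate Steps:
b = -43778 (b = -19257 - 24521 = -43778)
R(y, Z) = (-15 + Z)/(6 + y)
-44286/b + 25582/R(-176, c) = -44286/(-43778) + 25582/(((-15 - 59)/(6 - 176))) = -44286*(-1/43778) + 25582/((-74/(-170))) = 22143/21889 + 25582/((-1/170*(-74))) = 22143/21889 + 25582/(37/85) = 22143/21889 + 25582*(85/37) = 22143/21889 + 2174470/37 = 47597793121/809893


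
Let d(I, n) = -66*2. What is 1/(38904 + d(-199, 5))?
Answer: 1/38772 ≈ 2.5792e-5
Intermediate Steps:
d(I, n) = -132
1/(38904 + d(-199, 5)) = 1/(38904 - 132) = 1/38772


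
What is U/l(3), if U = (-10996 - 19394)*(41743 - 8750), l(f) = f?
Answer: -334219090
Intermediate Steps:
U = -1002657270 (U = -30390*32993 = -1002657270)
U/l(3) = -1002657270/3 = -1002657270*⅓ = -334219090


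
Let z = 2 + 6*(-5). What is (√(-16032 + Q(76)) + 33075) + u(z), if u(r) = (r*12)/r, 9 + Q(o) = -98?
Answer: 33087 + I*√16139 ≈ 33087.0 + 127.04*I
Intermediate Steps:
Q(o) = -107 (Q(o) = -9 - 98 = -107)
z = -28 (z = 2 - 30 = -28)
u(r) = 12 (u(r) = (12*r)/r = 12)
(√(-16032 + Q(76)) + 33075) + u(z) = (√(-16032 - 107) + 33075) + 12 = (√(-16139) + 33075) + 12 = (I*√16139 + 33075) + 12 = (33075 + I*√16139) + 12 = 33087 + I*√16139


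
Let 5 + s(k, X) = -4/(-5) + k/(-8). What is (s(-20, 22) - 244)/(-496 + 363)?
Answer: 351/190 ≈ 1.8474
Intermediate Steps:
s(k, X) = -21/5 - k/8 (s(k, X) = -5 + (-4/(-5) + k/(-8)) = -5 + (-4*(-⅕) + k*(-⅛)) = -5 + (⅘ - k/8) = -21/5 - k/8)
(s(-20, 22) - 244)/(-496 + 363) = ((-21/5 - ⅛*(-20)) - 244)/(-496 + 363) = ((-21/5 + 5/2) - 244)/(-133) = (-17/10 - 244)*(-1/133) = -2457/10*(-1/133) = 351/190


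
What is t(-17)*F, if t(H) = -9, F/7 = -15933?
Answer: 1003779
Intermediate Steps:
F = -111531 (F = 7*(-15933) = -111531)
t(-17)*F = -9*(-111531) = 1003779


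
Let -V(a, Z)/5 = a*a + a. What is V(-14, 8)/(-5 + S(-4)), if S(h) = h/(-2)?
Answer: 910/3 ≈ 303.33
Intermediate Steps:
S(h) = -h/2 (S(h) = h*(-½) = -h/2)
V(a, Z) = -5*a - 5*a² (V(a, Z) = -5*(a*a + a) = -5*(a² + a) = -5*(a + a²) = -5*a - 5*a²)
V(-14, 8)/(-5 + S(-4)) = (-5*(-14)*(1 - 14))/(-5 - ½*(-4)) = (-5*(-14)*(-13))/(-5 + 2) = -910/(-3) = -910*(-⅓) = 910/3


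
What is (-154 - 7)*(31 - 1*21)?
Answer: -1610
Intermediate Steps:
(-154 - 7)*(31 - 1*21) = -161*(31 - 21) = -161*10 = -1610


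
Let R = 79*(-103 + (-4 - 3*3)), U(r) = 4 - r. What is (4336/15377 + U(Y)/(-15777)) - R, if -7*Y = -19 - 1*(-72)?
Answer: 1729218923051/188691167 ≈ 9164.3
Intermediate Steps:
Y = -53/7 (Y = -(-19 - 1*(-72))/7 = -(-19 + 72)/7 = -1/7*53 = -53/7 ≈ -7.5714)
R = -9164 (R = 79*(-103 + (-4 - 9)) = 79*(-103 - 13) = 79*(-116) = -9164)
(4336/15377 + U(Y)/(-15777)) - R = (4336/15377 + (4 - 1*(-53/7))/(-15777)) - 1*(-9164) = (4336*(1/15377) + (4 + 53/7)*(-1/15777)) + 9164 = (4336/15377 + (81/7)*(-1/15777)) + 9164 = (4336/15377 - 9/12271) + 9164 = 53068663/188691167 + 9164 = 1729218923051/188691167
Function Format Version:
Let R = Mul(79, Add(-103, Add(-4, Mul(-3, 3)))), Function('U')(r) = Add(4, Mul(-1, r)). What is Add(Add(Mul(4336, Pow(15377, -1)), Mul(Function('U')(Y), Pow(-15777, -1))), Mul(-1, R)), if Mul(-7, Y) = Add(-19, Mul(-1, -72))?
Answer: Rational(1729218923051, 188691167) ≈ 9164.3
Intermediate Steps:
Y = Rational(-53, 7) (Y = Mul(Rational(-1, 7), Add(-19, Mul(-1, -72))) = Mul(Rational(-1, 7), Add(-19, 72)) = Mul(Rational(-1, 7), 53) = Rational(-53, 7) ≈ -7.5714)
R = -9164 (R = Mul(79, Add(-103, Add(-4, -9))) = Mul(79, Add(-103, -13)) = Mul(79, -116) = -9164)
Add(Add(Mul(4336, Pow(15377, -1)), Mul(Function('U')(Y), Pow(-15777, -1))), Mul(-1, R)) = Add(Add(Mul(4336, Pow(15377, -1)), Mul(Add(4, Mul(-1, Rational(-53, 7))), Pow(-15777, -1))), Mul(-1, -9164)) = Add(Add(Mul(4336, Rational(1, 15377)), Mul(Add(4, Rational(53, 7)), Rational(-1, 15777))), 9164) = Add(Add(Rational(4336, 15377), Mul(Rational(81, 7), Rational(-1, 15777))), 9164) = Add(Add(Rational(4336, 15377), Rational(-9, 12271)), 9164) = Add(Rational(53068663, 188691167), 9164) = Rational(1729218923051, 188691167)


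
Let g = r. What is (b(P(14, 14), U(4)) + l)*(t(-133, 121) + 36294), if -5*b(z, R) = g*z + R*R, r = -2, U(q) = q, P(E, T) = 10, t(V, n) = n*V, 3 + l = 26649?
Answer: 2691460034/5 ≈ 5.3829e+8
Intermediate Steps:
l = 26646 (l = -3 + 26649 = 26646)
t(V, n) = V*n
g = -2
b(z, R) = -R**2/5 + 2*z/5 (b(z, R) = -(-2*z + R*R)/5 = -(-2*z + R**2)/5 = -(R**2 - 2*z)/5 = -R**2/5 + 2*z/5)
(b(P(14, 14), U(4)) + l)*(t(-133, 121) + 36294) = ((-1/5*4**2 + (2/5)*10) + 26646)*(-133*121 + 36294) = ((-1/5*16 + 4) + 26646)*(-16093 + 36294) = ((-16/5 + 4) + 26646)*20201 = (4/5 + 26646)*20201 = (133234/5)*20201 = 2691460034/5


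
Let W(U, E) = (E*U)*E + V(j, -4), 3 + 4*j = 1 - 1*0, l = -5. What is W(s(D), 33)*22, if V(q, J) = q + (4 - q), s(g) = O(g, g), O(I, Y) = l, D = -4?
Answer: -119702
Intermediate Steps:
j = -1/2 (j = -3/4 + (1 - 1*0)/4 = -3/4 + (1 + 0)/4 = -3/4 + (1/4)*1 = -3/4 + 1/4 = -1/2 ≈ -0.50000)
O(I, Y) = -5
s(g) = -5
V(q, J) = 4
W(U, E) = 4 + U*E**2 (W(U, E) = (E*U)*E + 4 = U*E**2 + 4 = 4 + U*E**2)
W(s(D), 33)*22 = (4 - 5*33**2)*22 = (4 - 5*1089)*22 = (4 - 5445)*22 = -5441*22 = -119702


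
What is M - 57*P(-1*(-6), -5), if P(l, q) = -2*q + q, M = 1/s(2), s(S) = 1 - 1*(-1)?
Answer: -569/2 ≈ -284.50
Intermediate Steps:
s(S) = 2 (s(S) = 1 + 1 = 2)
M = ½ (M = 1/2 = ½ ≈ 0.50000)
P(l, q) = -q
M - 57*P(-1*(-6), -5) = ½ - (-57)*(-5) = ½ - 57*5 = ½ - 285 = -569/2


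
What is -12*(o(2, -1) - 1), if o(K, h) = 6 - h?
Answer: -72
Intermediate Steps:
-12*(o(2, -1) - 1) = -12*((6 - 1*(-1)) - 1) = -12*((6 + 1) - 1) = -12*(7 - 1) = -12*6 = -72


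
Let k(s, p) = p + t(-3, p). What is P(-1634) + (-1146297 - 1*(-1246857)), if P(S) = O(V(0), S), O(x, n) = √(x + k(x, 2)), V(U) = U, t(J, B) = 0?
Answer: 100560 + √2 ≈ 1.0056e+5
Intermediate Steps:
k(s, p) = p (k(s, p) = p + 0 = p)
O(x, n) = √(2 + x) (O(x, n) = √(x + 2) = √(2 + x))
P(S) = √2 (P(S) = √(2 + 0) = √2)
P(-1634) + (-1146297 - 1*(-1246857)) = √2 + (-1146297 - 1*(-1246857)) = √2 + (-1146297 + 1246857) = √2 + 100560 = 100560 + √2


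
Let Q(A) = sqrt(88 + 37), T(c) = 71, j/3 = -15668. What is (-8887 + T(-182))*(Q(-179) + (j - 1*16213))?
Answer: 557321072 - 44080*sqrt(5) ≈ 5.5722e+8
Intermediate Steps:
j = -47004 (j = 3*(-15668) = -47004)
Q(A) = 5*sqrt(5) (Q(A) = sqrt(125) = 5*sqrt(5))
(-8887 + T(-182))*(Q(-179) + (j - 1*16213)) = (-8887 + 71)*(5*sqrt(5) + (-47004 - 1*16213)) = -8816*(5*sqrt(5) + (-47004 - 16213)) = -8816*(5*sqrt(5) - 63217) = -8816*(-63217 + 5*sqrt(5)) = 557321072 - 44080*sqrt(5)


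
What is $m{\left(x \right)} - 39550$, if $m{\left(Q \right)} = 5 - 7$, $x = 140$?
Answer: $-39552$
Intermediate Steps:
$m{\left(Q \right)} = -2$ ($m{\left(Q \right)} = 5 - 7 = -2$)
$m{\left(x \right)} - 39550 = -2 - 39550 = -39552$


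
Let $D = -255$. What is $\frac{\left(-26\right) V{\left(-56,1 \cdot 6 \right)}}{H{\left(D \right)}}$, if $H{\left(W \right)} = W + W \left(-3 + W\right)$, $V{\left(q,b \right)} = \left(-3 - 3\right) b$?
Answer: $\frac{312}{21845} \approx 0.014282$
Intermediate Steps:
$V{\left(q,b \right)} = - 6 b$
$\frac{\left(-26\right) V{\left(-56,1 \cdot 6 \right)}}{H{\left(D \right)}} = \frac{\left(-26\right) \left(- 6 \cdot 1 \cdot 6\right)}{\left(-255\right) \left(-2 - 255\right)} = \frac{\left(-26\right) \left(\left(-6\right) 6\right)}{\left(-255\right) \left(-257\right)} = \frac{\left(-26\right) \left(-36\right)}{65535} = 936 \cdot \frac{1}{65535} = \frac{312}{21845}$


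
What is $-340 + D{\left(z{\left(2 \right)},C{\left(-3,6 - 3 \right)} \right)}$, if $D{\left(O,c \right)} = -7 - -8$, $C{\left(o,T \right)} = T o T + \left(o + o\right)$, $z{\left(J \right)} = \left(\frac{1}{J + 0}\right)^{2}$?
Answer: $-339$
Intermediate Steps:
$z{\left(J \right)} = \frac{1}{J^{2}}$ ($z{\left(J \right)} = \left(\frac{1}{J}\right)^{2} = \frac{1}{J^{2}}$)
$C{\left(o,T \right)} = 2 o + o T^{2}$ ($C{\left(o,T \right)} = o T^{2} + 2 o = 2 o + o T^{2}$)
$D{\left(O,c \right)} = 1$ ($D{\left(O,c \right)} = -7 + 8 = 1$)
$-340 + D{\left(z{\left(2 \right)},C{\left(-3,6 - 3 \right)} \right)} = -340 + 1 = -339$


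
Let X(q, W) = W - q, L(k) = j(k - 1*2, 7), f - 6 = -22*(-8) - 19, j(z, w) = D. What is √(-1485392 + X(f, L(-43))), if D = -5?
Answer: 2*I*√371390 ≈ 1218.8*I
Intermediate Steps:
j(z, w) = -5
f = 163 (f = 6 + (-22*(-8) - 19) = 6 + (176 - 19) = 6 + 157 = 163)
L(k) = -5
√(-1485392 + X(f, L(-43))) = √(-1485392 + (-5 - 1*163)) = √(-1485392 + (-5 - 163)) = √(-1485392 - 168) = √(-1485560) = 2*I*√371390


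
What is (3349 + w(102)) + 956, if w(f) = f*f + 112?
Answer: 14821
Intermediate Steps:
w(f) = 112 + f² (w(f) = f² + 112 = 112 + f²)
(3349 + w(102)) + 956 = (3349 + (112 + 102²)) + 956 = (3349 + (112 + 10404)) + 956 = (3349 + 10516) + 956 = 13865 + 956 = 14821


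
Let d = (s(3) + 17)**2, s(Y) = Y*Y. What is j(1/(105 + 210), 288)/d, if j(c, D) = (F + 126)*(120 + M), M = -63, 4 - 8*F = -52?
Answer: 7581/676 ≈ 11.214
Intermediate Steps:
s(Y) = Y**2
F = 7 (F = 1/2 - 1/8*(-52) = 1/2 + 13/2 = 7)
d = 676 (d = (3**2 + 17)**2 = (9 + 17)**2 = 26**2 = 676)
j(c, D) = 7581 (j(c, D) = (7 + 126)*(120 - 63) = 133*57 = 7581)
j(1/(105 + 210), 288)/d = 7581/676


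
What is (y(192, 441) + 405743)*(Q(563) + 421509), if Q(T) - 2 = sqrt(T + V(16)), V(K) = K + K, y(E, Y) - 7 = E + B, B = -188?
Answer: 171029774294 + 405754*sqrt(595) ≈ 1.7104e+11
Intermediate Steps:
y(E, Y) = -181 + E (y(E, Y) = 7 + (E - 188) = 7 + (-188 + E) = -181 + E)
V(K) = 2*K
Q(T) = 2 + sqrt(32 + T) (Q(T) = 2 + sqrt(T + 2*16) = 2 + sqrt(T + 32) = 2 + sqrt(32 + T))
(y(192, 441) + 405743)*(Q(563) + 421509) = ((-181 + 192) + 405743)*((2 + sqrt(32 + 563)) + 421509) = (11 + 405743)*((2 + sqrt(595)) + 421509) = 405754*(421511 + sqrt(595)) = 171029774294 + 405754*sqrt(595)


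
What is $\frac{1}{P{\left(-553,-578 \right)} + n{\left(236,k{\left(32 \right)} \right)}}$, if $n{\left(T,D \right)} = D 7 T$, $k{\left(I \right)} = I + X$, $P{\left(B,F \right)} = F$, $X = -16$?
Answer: $\frac{1}{25854} \approx 3.8679 \cdot 10^{-5}$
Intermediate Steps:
$k{\left(I \right)} = -16 + I$ ($k{\left(I \right)} = I - 16 = -16 + I$)
$n{\left(T,D \right)} = 7 D T$
$\frac{1}{P{\left(-553,-578 \right)} + n{\left(236,k{\left(32 \right)} \right)}} = \frac{1}{-578 + 7 \left(-16 + 32\right) 236} = \frac{1}{-578 + 7 \cdot 16 \cdot 236} = \frac{1}{-578 + 26432} = \frac{1}{25854}$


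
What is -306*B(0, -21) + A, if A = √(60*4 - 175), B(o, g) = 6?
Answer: -1836 + √65 ≈ -1827.9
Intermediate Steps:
A = √65 (A = √(240 - 175) = √65 ≈ 8.0623)
-306*B(0, -21) + A = -306*6 + √65 = -1836 + √65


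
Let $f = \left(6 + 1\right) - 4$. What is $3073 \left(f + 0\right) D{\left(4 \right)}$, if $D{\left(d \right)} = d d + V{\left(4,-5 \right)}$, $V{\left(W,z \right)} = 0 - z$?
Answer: $193599$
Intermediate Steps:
$f = 3$ ($f = 7 - 4 = 3$)
$V{\left(W,z \right)} = - z$
$D{\left(d \right)} = 5 + d^{2}$ ($D{\left(d \right)} = d d - -5 = d^{2} + 5 = 5 + d^{2}$)
$3073 \left(f + 0\right) D{\left(4 \right)} = 3073 \left(3 + 0\right) \left(5 + 4^{2}\right) = 3073 \cdot 3 \left(5 + 16\right) = 3073 \cdot 3 \cdot 21 = 3073 \cdot 63 = 193599$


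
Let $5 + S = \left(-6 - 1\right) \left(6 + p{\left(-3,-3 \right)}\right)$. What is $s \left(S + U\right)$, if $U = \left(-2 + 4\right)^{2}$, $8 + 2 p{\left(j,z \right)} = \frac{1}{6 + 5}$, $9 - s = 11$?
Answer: $\frac{337}{11} \approx 30.636$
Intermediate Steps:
$s = -2$ ($s = 9 - 11 = -2$)
$p{\left(j,z \right)} = - \frac{87}{22}$ ($p{\left(j,z \right)} = -4 + \frac{1}{2 \left(6 + 5\right)} = -4 + \frac{1}{2 \cdot 11} = -4 + \frac{1}{2} \cdot \frac{1}{11} = -4 + \frac{1}{22} = - \frac{87}{22}$)
$S = - \frac{425}{22}$ ($S = -5 + \left(-6 - 1\right) \left(6 - \frac{87}{22}\right) = -5 - \frac{315}{22} = - \frac{425}{22} \approx -19.318$)
$U = 4$ ($U = 2^{2} = 4$)
$s \left(S + U\right) = - 2 \left(- \frac{425}{22} + 4\right) = \left(-2\right) \left(- \frac{337}{22}\right) = \frac{337}{11}$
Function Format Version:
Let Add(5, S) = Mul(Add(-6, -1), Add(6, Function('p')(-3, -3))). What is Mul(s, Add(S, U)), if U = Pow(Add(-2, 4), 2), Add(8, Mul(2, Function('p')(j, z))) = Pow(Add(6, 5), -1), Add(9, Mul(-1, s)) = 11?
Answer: Rational(337, 11) ≈ 30.636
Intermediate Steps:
s = -2 (s = Add(9, Mul(-1, 11)) = Add(9, -11) = -2)
Function('p')(j, z) = Rational(-87, 22) (Function('p')(j, z) = Add(-4, Mul(Rational(1, 2), Pow(Add(6, 5), -1))) = Add(-4, Mul(Rational(1, 2), Pow(11, -1))) = Add(-4, Mul(Rational(1, 2), Rational(1, 11))) = Add(-4, Rational(1, 22)) = Rational(-87, 22))
S = Rational(-425, 22) (S = Add(-5, Mul(Add(-6, -1), Add(6, Rational(-87, 22)))) = Add(-5, Mul(-7, Rational(45, 22))) = Add(-5, Rational(-315, 22)) = Rational(-425, 22) ≈ -19.318)
U = 4 (U = Pow(2, 2) = 4)
Mul(s, Add(S, U)) = Mul(-2, Add(Rational(-425, 22), 4)) = Mul(-2, Rational(-337, 22)) = Rational(337, 11)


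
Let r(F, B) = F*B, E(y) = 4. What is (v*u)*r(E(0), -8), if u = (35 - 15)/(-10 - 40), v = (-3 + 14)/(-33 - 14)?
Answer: -704/235 ≈ -2.9957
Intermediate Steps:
r(F, B) = B*F
v = -11/47 (v = 11/(-47) = 11*(-1/47) = -11/47 ≈ -0.23404)
u = -2/5 (u = 20/(-50) = 20*(-1/50) = -2/5 ≈ -0.40000)
(v*u)*r(E(0), -8) = (-11/47*(-2/5))*(-8*4) = (22/235)*(-32) = -704/235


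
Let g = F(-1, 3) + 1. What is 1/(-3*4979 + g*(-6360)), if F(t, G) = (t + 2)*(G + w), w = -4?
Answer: -1/14937 ≈ -6.6948e-5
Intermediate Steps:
F(t, G) = (-4 + G)*(2 + t) (F(t, G) = (t + 2)*(G - 4) = (2 + t)*(-4 + G) = (-4 + G)*(2 + t))
g = 0 (g = (-8 - 4*(-1) + 2*3 + 3*(-1)) + 1 = (-8 + 4 + 6 - 3) + 1 = -1 + 1 = 0)
1/(-3*4979 + g*(-6360)) = 1/(-3*4979 + 0*(-6360)) = 1/(-14937 + 0) = 1/(-14937) = -1/14937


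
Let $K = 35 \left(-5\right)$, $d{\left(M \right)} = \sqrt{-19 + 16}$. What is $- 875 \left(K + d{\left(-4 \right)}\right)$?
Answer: $153125 - 875 i \sqrt{3} \approx 1.5313 \cdot 10^{5} - 1515.5 i$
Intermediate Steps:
$d{\left(M \right)} = i \sqrt{3}$ ($d{\left(M \right)} = \sqrt{-3} = i \sqrt{3}$)
$K = -175$
$- 875 \left(K + d{\left(-4 \right)}\right) = - 875 \left(-175 + i \sqrt{3}\right) = 153125 - 875 i \sqrt{3}$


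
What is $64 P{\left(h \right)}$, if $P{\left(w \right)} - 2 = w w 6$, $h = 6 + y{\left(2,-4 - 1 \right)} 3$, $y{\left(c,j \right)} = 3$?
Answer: $86528$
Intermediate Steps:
$h = 15$ ($h = 6 + 3 \cdot 3 = 6 + 9 = 15$)
$P{\left(w \right)} = 2 + 6 w^{2}$ ($P{\left(w \right)} = 2 + w w 6 = 2 + w^{2} \cdot 6 = 2 + 6 w^{2}$)
$64 P{\left(h \right)} = 64 \left(2 + 6 \cdot 15^{2}\right) = 64 \left(2 + 6 \cdot 225\right) = 64 \left(2 + 1350\right) = 64 \cdot 1352 = 86528$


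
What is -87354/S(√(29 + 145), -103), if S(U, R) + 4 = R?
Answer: 87354/107 ≈ 816.39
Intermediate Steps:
S(U, R) = -4 + R
-87354/S(√(29 + 145), -103) = -87354/(-4 - 103) = -87354/(-107) = -87354*(-1/107) = 87354/107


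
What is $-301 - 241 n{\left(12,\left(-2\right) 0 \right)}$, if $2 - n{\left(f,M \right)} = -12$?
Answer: $-3675$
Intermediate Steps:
$n{\left(f,M \right)} = 14$ ($n{\left(f,M \right)} = 2 - -12 = 2 + 12 = 14$)
$-301 - 241 n{\left(12,\left(-2\right) 0 \right)} = -301 - 3374 = -3675$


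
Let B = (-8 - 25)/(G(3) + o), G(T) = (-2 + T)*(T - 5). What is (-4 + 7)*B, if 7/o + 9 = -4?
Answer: 39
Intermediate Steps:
o = -7/13 (o = 7/(-9 - 4) = 7/(-13) = 7*(-1/13) = -7/13 ≈ -0.53846)
G(T) = (-5 + T)*(-2 + T) (G(T) = (-2 + T)*(-5 + T) = (-5 + T)*(-2 + T))
B = 13 (B = (-8 - 25)/((10 + 3² - 7*3) - 7/13) = -33/((10 + 9 - 21) - 7/13) = -33/(-2 - 7/13) = -33/(-33/13) = -33*(-13/33) = 13)
(-4 + 7)*B = (-4 + 7)*13 = 3*13 = 39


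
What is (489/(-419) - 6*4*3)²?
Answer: 939851649/175561 ≈ 5353.4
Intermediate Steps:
(489/(-419) - 6*4*3)² = (489*(-1/419) - 24*3)² = (-489/419 - 72)² = (-30657/419)² = 939851649/175561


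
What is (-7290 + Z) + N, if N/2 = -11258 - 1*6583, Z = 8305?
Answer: -34667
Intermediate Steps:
N = -35682 (N = 2*(-11258 - 1*6583) = 2*(-11258 - 6583) = 2*(-17841) = -35682)
(-7290 + Z) + N = (-7290 + 8305) - 35682 = 1015 - 35682 = -34667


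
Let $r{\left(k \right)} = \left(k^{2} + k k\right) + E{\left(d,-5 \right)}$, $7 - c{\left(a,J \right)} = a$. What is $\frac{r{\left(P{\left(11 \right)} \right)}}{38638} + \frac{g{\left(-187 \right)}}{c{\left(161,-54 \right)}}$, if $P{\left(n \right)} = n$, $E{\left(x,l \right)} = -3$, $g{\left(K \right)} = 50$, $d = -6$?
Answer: $- \frac{947547}{2975126} \approx -0.31849$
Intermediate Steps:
$c{\left(a,J \right)} = 7 - a$
$r{\left(k \right)} = -3 + 2 k^{2}$ ($r{\left(k \right)} = \left(k^{2} + k k\right) - 3 = \left(k^{2} + k^{2}\right) - 3 = 2 k^{2} - 3 = -3 + 2 k^{2}$)
$\frac{r{\left(P{\left(11 \right)} \right)}}{38638} + \frac{g{\left(-187 \right)}}{c{\left(161,-54 \right)}} = \frac{-3 + 2 \cdot 11^{2}}{38638} + \frac{50}{7 - 161} = \left(-3 + 2 \cdot 121\right) \frac{1}{38638} + \frac{50}{7 - 161} = \left(-3 + 242\right) \frac{1}{38638} + \frac{50}{-154} = 239 \cdot \frac{1}{38638} + 50 \left(- \frac{1}{154}\right) = \frac{239}{38638} - \frac{25}{77} = - \frac{947547}{2975126}$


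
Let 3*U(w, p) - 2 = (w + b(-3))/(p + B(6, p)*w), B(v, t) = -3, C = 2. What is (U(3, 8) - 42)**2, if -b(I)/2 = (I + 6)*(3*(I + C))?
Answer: 21025/9 ≈ 2336.1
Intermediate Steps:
b(I) = -2*(6 + I)*(6 + 3*I) (b(I) = -2*(I + 6)*3*(I + 2) = -2*(6 + I)*3*(2 + I) = -2*(6 + I)*(6 + 3*I))
U(w, p) = 2/3 + (18 + w)/(3*(p - 3*w)) (U(w, p) = 2/3 + ((w + (-72 - 48*(-3) - 6*(-3)**2))/(p - 3*w))/3 = 2/3 + ((w + (-72 + 144 - 6*9))/(p - 3*w))/3 = 2/3 + ((w + (-72 + 144 - 54))/(p - 3*w))/3 = 2/3 + ((w + 18)/(p - 3*w))/3 = 2/3 + ((18 + w)/(p - 3*w))/3 = 2/3 + (18 + w)/(3*(p - 3*w)))
(U(3, 8) - 42)**2 = ((18 - 5*3 + 2*8)/(3*(8 - 3*3)) - 42)**2 = ((18 - 15 + 16)/(3*(8 - 9)) - 42)**2 = ((1/3)*19/(-1) - 42)**2 = ((1/3)*(-1)*19 - 42)**2 = (-19/3 - 42)**2 = (-145/3)**2 = 21025/9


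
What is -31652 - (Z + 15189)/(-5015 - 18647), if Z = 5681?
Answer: -374464377/11831 ≈ -31651.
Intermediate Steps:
-31652 - (Z + 15189)/(-5015 - 18647) = -31652 - (5681 + 15189)/(-5015 - 18647) = -31652 - 20870/(-23662) = -31652 - 20870*(-1)/23662 = -31652 - 1*(-10435/11831) = -31652 + 10435/11831 = -374464377/11831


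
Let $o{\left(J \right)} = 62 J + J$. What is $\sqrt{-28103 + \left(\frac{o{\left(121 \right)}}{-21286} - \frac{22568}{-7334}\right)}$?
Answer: $\frac{i \sqrt{171206637409230618886}}{78055762} \approx 167.63 i$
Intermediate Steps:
$o{\left(J \right)} = 63 J$
$\sqrt{-28103 + \left(\frac{o{\left(121 \right)}}{-21286} - \frac{22568}{-7334}\right)} = \sqrt{-28103 + \left(\frac{63 \cdot 121}{-21286} - \frac{22568}{-7334}\right)} = \sqrt{-28103 + \left(7623 \left(- \frac{1}{21286}\right) - - \frac{11284}{3667}\right)} = \sqrt{-28103 + \left(- \frac{7623}{21286} + \frac{11284}{3667}\right)} = \sqrt{-28103 + \frac{212237683}{78055762}} = \sqrt{- \frac{2193388841803}{78055762}} = \frac{i \sqrt{171206637409230618886}}{78055762}$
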